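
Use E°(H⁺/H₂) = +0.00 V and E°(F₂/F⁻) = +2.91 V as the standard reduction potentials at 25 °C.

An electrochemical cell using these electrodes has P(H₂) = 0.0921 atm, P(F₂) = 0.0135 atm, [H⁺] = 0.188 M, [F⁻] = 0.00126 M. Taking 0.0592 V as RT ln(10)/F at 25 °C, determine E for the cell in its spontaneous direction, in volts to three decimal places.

F₂/F⁻ is the cathode (higher E°), H⁺/H₂ the anode: E°cell = +2.91 − (+0.00) = +2.91 V, n = 2.
Overall: F₂(g) + H₂(g) → 2 F⁻(aq) + 2 H⁺(aq)
Q = [F⁻]^2·[H⁺]^2 / (P(F₂)·P(H₂)); log Q = -4.346.
E = E° − (0.0592/n) log Q = +2.91 − (0.0592/2)(-4.346) = +3.039 V.

+3.039 V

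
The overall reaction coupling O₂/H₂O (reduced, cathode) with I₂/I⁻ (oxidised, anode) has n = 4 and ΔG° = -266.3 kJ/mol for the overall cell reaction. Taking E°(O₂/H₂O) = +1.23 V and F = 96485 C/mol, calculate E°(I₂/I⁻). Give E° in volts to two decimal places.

+0.54 V

E°cell = −ΔG°/(nF) = −(-266.3×10³)/((4)(96485)) = +0.690 V.
Since O₂/H₂O is the cathode and I₂/I⁻ the anode, E°cell = E°(O₂/H₂O) − E°(I₂/I⁻).
So E°(I₂/I⁻) = E°(O₂/H₂O) − E°cell = (+1.23) − (+0.690) = +0.54 V.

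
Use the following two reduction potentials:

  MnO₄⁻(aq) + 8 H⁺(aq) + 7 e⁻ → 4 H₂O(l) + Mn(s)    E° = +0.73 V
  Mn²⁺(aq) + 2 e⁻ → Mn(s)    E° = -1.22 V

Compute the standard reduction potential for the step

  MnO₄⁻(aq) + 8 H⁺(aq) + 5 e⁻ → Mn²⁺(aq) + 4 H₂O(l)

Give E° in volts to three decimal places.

Sequential free energies add, so n₃E°₃ = n₁E°₁ + n₂E°₂.
With n₃ = 7, and the known step contributing 2×(-1.22) V, the unknown satisfies 5·E° = 7×(+0.73) − 2×(-1.22) = +7.550.
E° = +7.550 / 5 = +1.510 V.

+1.510 V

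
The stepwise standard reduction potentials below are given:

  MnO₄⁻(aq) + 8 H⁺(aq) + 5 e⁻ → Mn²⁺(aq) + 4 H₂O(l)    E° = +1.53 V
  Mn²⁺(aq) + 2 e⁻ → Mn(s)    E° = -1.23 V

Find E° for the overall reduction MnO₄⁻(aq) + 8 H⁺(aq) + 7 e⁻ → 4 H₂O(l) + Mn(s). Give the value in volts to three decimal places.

+0.741 V

Standard free energies of sequential steps add: ΔG°₃ = ΔG°₁ + ΔG°₂, so n₃E°₃ = n₁E°₁ + n₂E°₂.
E°₃ = (5×+1.53 + 2×-1.23) / 7 = (+5.190) / 7 = +0.741 V.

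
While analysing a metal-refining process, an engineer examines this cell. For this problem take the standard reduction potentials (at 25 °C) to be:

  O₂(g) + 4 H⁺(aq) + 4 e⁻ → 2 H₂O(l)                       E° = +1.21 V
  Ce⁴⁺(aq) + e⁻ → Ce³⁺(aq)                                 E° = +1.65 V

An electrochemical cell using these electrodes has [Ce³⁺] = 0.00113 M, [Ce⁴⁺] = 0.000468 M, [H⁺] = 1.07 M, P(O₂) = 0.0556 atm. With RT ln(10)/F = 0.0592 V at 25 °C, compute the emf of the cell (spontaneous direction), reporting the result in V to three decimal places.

+0.434 V

Ce⁴⁺/Ce³⁺ is the cathode (higher E°), O₂/H₂O the anode: E°cell = +1.65 − (+1.21) = +0.44 V, n = 4.
Overall: 4 Ce⁴⁺(aq) + 2 H₂O(l) → 4 Ce³⁺(aq) + O₂(g) + 4 H⁺(aq)
Q = [Ce³⁺]^4·P(O₂)·[H⁺]^4 / ([Ce⁴⁺]^4); log Q = 0.394.
E = E° − (0.0592/n) log Q = +0.44 − (0.0592/4)(0.394) = +0.434 V.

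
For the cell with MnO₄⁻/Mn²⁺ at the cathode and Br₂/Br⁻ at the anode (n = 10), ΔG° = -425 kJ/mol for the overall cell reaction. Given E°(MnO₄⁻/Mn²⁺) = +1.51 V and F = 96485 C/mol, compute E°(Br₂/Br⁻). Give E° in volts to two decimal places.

+1.07 V

E°cell = −ΔG°/(nF) = −(-425×10³)/((10)(96485)) = +0.440 V.
Since MnO₄⁻/Mn²⁺ is the cathode and Br₂/Br⁻ the anode, E°cell = E°(MnO₄⁻/Mn²⁺) − E°(Br₂/Br⁻).
So E°(Br₂/Br⁻) = E°(MnO₄⁻/Mn²⁺) − E°cell = (+1.51) − (+0.440) = +1.07 V.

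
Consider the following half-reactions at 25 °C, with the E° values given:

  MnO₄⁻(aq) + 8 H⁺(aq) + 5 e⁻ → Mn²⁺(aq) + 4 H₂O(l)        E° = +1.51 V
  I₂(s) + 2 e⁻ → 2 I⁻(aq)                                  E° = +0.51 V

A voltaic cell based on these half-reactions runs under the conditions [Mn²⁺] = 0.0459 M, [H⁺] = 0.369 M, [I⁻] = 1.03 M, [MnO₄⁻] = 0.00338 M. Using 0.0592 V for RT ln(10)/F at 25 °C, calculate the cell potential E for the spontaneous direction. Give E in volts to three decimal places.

+0.946 V

MnO₄⁻/Mn²⁺ is the cathode (higher E°), I₂/I⁻ the anode: E°cell = +1.51 − (+0.51) = +1.00 V, n = 10.
Overall: 2 MnO₄⁻(aq) + 16 H⁺(aq) + 10 I⁻(aq) → 2 Mn²⁺(aq) + 8 H₂O(l) + 5 I₂(s)
Q = [Mn²⁺]^2 / ([MnO₄⁻]^2·[H⁺]^16·[I⁻]^10); log Q = 9.065.
E = E° − (0.0592/n) log Q = +1.00 − (0.0592/10)(9.065) = +0.946 V.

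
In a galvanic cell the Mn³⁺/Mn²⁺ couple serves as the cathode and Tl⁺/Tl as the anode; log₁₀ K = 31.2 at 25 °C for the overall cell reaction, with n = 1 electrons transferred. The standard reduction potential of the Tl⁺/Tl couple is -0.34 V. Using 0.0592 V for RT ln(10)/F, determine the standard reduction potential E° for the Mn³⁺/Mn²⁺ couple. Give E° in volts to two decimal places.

E°cell = (0.0592/n)·log K = (0.0592/1)(31.2) = +1.847 V.
Since Mn³⁺/Mn²⁺ is the cathode and Tl⁺/Tl the anode, E°cell = E°(Mn³⁺/Mn²⁺) − E°(Tl⁺/Tl).
So E°(Mn³⁺/Mn²⁺) = E°cell + E°(Tl⁺/Tl) = +1.847 + (-0.34) = +1.51 V.

+1.51 V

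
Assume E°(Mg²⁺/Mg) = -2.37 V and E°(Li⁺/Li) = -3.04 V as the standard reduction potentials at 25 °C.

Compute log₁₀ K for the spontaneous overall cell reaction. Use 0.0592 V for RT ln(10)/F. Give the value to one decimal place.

22.6

Cathode: Mg²⁺/Mg; anode: Li⁺/Li. E°cell = +0.67 V, n = 2.
log K = nE°cell / 0.0592 = (2)(+0.67) / 0.0592 = 22.6.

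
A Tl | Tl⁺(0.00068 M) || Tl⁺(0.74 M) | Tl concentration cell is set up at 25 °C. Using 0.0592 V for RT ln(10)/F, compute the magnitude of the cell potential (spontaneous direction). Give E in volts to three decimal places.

+0.180 V

For a concentration cell E°cell = 0. The 0.74 M side is the cathode (reduction is favoured where [Tl⁺] is higher).
With n = 1, E = −(0.0592/1) log([Tl⁺]ₐₙ/[Tl⁺]꜀ₐₜ) = −(0.0592/1) log(0.00068/0.74) = −(0.0592/1)(-3.037) = +0.180 V.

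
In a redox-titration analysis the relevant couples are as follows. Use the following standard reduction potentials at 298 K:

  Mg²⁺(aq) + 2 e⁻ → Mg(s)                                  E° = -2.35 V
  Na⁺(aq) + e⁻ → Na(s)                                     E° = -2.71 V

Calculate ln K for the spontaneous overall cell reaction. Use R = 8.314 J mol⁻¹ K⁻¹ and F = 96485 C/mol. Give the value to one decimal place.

28.0

Cathode: Mg²⁺/Mg; anode: Na⁺/Na. E°cell = (-2.35) − (-2.71) = +0.36 V, with n = 2.
ΔG° = −nFE° = −RT ln K, so ln K = nFE°/(RT) = (2)(96485)(+0.36) / ((8.314)(298)) = 28.039.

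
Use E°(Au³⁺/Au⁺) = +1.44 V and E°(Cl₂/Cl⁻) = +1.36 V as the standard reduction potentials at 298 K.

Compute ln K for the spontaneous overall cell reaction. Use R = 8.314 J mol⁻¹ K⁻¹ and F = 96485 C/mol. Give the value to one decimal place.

Cathode: Au³⁺/Au⁺; anode: Cl₂/Cl⁻. E°cell = (+1.44) − (+1.36) = +0.08 V, with n = 2.
ΔG° = −nFE° = −RT ln K, so ln K = nFE°/(RT) = (2)(96485)(+0.08) / ((8.314)(298)) = 6.231.

6.2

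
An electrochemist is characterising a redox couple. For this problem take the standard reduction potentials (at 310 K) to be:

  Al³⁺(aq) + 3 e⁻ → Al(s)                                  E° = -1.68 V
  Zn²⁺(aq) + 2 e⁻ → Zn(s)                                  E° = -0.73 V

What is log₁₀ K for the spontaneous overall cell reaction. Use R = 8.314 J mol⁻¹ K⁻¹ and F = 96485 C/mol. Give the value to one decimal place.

92.7

Cathode: Zn²⁺/Zn; anode: Al³⁺/Al. E°cell = (-0.73) − (-1.68) = +0.95 V, with n = 6.
ΔG° = −nFE° = −RT ln K, so ln K = nFE°/(RT) = (6)(96485)(+0.95) / ((8.314)(310)) = 213.385.
log₁₀ K = 213.385 / ln 10 = 92.7.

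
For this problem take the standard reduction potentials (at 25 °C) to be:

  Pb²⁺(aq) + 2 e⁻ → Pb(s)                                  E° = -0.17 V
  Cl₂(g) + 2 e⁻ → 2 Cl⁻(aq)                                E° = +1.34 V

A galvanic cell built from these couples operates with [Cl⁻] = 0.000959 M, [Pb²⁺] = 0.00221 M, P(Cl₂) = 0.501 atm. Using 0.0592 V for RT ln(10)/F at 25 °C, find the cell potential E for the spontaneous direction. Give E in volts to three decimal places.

Cl₂/Cl⁻ is the cathode (higher E°), Pb²⁺/Pb the anode: E°cell = +1.34 − (-0.17) = +1.51 V, n = 2.
Overall: Cl₂(g) + Pb(s) → 2 Cl⁻(aq) + Pb²⁺(aq)
Q = [Cl⁻]^2·[Pb²⁺] / (P(Cl₂)); log Q = -8.392.
E = E° − (0.0592/n) log Q = +1.51 − (0.0592/2)(-8.392) = +1.758 V.

+1.758 V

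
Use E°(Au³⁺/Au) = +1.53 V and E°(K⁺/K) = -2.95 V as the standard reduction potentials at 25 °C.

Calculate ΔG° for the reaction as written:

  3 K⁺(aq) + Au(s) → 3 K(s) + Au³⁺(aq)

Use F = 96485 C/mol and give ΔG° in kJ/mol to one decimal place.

As written, K⁺/K is reduced (cathode) and Au³⁺/Au is oxidised (anode), so E°cell = (-2.95) − (+1.53) = -4.48 V.
Balancing electrons gives n = 3.
ΔG° = −nFE° = −(3)(96485)(-4.48) = 1,296,758 J = +1296.8 kJ/mol.

+1296.8 kJ/mol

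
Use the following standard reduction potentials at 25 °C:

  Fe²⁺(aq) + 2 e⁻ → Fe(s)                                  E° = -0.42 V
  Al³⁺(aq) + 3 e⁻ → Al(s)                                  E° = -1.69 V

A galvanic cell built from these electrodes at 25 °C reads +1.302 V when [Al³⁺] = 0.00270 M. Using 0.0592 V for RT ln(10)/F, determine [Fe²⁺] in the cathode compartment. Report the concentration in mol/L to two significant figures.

0.23 M

Fe²⁺/Fe is the cathode, Al³⁺/Al the anode: E°cell = +1.27 V, n = 6.
Overall reaction: 3 Fe²⁺(aq) + 2 Al(s) → 3 Fe(s) + 2 Al³⁺(aq); Q = [Al³⁺]^2/[Fe²⁺]^3.
From E = E° − (0.0592/n) log Q: log Q = (E° − E)·n/0.0592 = (+1.27 − (+1.302))·6/0.0592 = -3.2432.
So 3·log[Fe²⁺] = 2·log(0.0027) − log Q = -5.1373 − (-3.2432) = -1.8941; log[Fe²⁺] = -1.8941 / 3 = -0.6314; [Fe²⁺] = 10^(-0.6314) ≈ 0.23 M.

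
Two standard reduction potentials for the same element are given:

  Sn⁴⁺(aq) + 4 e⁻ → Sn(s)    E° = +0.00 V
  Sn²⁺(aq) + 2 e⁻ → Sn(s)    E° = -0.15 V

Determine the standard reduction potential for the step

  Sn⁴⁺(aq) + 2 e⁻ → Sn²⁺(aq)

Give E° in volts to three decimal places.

Sequential free energies add, so n₃E°₃ = n₁E°₁ + n₂E°₂.
With n₃ = 4, and the known step contributing 2×(-0.15) V, the unknown satisfies 2·E° = 4×(+0.00) − 2×(-0.15) = +0.300.
E° = +0.300 / 2 = +0.150 V.

+0.150 V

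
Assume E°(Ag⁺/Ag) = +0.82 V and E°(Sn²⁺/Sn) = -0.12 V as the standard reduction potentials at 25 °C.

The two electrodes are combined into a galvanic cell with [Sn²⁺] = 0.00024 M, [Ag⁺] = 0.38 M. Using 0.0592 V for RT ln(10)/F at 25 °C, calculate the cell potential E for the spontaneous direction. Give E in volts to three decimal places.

Ag⁺/Ag is the cathode (higher E°), Sn²⁺/Sn the anode: E°cell = +0.82 − (-0.12) = +0.94 V, n = 2.
Overall: 2 Ag⁺(aq) + Sn(s) → 2 Ag(s) + Sn²⁺(aq)
Q = [Sn²⁺] / ([Ag⁺]^2); log Q = -2.779.
E = E° − (0.0592/n) log Q = +0.94 − (0.0592/2)(-2.779) = +1.022 V.

+1.022 V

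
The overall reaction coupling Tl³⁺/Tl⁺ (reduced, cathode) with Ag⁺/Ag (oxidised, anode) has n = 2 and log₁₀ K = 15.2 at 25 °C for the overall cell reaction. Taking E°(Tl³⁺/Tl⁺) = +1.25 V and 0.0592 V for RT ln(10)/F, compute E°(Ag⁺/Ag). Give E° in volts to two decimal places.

E°cell = (0.0592/n)·log K = (0.0592/2)(15.2) = +0.450 V.
Since Tl³⁺/Tl⁺ is the cathode and Ag⁺/Ag the anode, E°cell = E°(Tl³⁺/Tl⁺) − E°(Ag⁺/Ag).
So E°(Ag⁺/Ag) = E°(Tl³⁺/Tl⁺) − E°cell = (+1.25) − (+0.450) = +0.80 V.

+0.80 V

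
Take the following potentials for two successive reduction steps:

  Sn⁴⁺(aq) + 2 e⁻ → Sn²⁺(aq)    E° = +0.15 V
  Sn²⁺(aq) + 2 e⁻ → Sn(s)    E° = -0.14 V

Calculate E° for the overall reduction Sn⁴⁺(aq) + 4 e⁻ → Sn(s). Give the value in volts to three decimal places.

Adding the free-energy changes (−nFE°) of the two steps gives −n₃FE°₃ = −n₁FE°₁ − n₂FE°₂.
E°₃ = (2×+0.15 + 2×-0.14) / 4 = (+0.020) / 4 = +0.005 V.

+0.005 V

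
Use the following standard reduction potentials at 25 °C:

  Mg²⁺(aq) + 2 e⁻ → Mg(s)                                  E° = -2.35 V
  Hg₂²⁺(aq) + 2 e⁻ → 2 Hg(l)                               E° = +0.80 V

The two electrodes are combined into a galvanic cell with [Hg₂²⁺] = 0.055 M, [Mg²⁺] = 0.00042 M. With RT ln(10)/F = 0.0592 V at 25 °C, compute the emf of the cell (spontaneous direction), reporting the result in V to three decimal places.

Hg₂²⁺/Hg is the cathode (higher E°), Mg²⁺/Mg the anode: E°cell = +0.80 − (-2.35) = +3.15 V, n = 2.
Overall: Hg₂²⁺(aq) + Mg(s) → 2 Hg(l) + Mg²⁺(aq)
Q = [Mg²⁺] / ([Hg₂²⁺]); log Q = -2.117.
E = E° − (0.0592/n) log Q = +3.15 − (0.0592/2)(-2.117) = +3.213 V.

+3.213 V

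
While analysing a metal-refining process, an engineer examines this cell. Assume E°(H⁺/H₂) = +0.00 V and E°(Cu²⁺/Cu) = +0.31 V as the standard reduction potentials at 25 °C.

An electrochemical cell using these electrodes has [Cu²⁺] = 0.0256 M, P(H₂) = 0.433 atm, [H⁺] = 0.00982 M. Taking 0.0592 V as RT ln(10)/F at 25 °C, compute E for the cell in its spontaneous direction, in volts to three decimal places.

Cu²⁺/Cu is the cathode (higher E°), H⁺/H₂ the anode: E°cell = +0.31 − (+0.00) = +0.31 V, n = 2.
Overall: Cu²⁺(aq) + H₂(g) → Cu(s) + 2 H⁺(aq)
Q = [H⁺]^2 / ([Cu²⁺]·P(H₂)); log Q = -2.061.
E = E° − (0.0592/n) log Q = +0.31 − (0.0592/2)(-2.061) = +0.371 V.

+0.371 V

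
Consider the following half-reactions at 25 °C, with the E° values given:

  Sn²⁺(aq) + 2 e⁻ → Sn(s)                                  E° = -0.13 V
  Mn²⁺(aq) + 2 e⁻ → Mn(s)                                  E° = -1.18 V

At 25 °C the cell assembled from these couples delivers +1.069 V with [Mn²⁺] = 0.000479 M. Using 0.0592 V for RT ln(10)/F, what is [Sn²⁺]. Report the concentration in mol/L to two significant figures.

0.0021 M

Sn²⁺/Sn is the cathode, Mn²⁺/Mn the anode: E°cell = +1.05 V, n = 2.
Overall reaction: Sn²⁺(aq) + Mn(s) → Sn(s) + Mn²⁺(aq); Q = [Mn²⁺]^1/[Sn²⁺]^1.
From E = E° − (0.0592/n) log Q: log Q = (E° − E)·n/0.0592 = (+1.05 − (+1.069))·2/0.0592 = -0.6419.
So 1·log[Sn²⁺] = 1·log(0.000479) − log Q = -3.3197 − (-0.6419) = -2.6778; [Sn²⁺] = 10^(-2.6778) ≈ 0.0021 M.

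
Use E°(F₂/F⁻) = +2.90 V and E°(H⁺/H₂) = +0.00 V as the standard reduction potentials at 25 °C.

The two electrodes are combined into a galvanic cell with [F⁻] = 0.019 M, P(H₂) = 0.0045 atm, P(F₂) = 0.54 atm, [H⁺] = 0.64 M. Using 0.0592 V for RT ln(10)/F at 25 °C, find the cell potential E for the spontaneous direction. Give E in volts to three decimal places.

F₂/F⁻ is the cathode (higher E°), H⁺/H₂ the anode: E°cell = +2.90 − (+0.00) = +2.90 V, n = 2.
Overall: F₂(g) + H₂(g) → 2 F⁻(aq) + 2 H⁺(aq)
Q = [F⁻]^2·[H⁺]^2 / (P(F₂)·P(H₂)); log Q = -1.216.
E = E° − (0.0592/n) log Q = +2.90 − (0.0592/2)(-1.216) = +2.936 V.

+2.936 V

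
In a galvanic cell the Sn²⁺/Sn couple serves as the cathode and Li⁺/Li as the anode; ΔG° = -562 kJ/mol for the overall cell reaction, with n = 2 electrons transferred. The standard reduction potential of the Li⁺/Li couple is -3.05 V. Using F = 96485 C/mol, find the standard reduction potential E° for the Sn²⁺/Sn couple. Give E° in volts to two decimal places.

E°cell = −ΔG°/(nF) = −(-562×10³)/((2)(96485)) = +2.912 V.
Since Sn²⁺/Sn is the cathode and Li⁺/Li the anode, E°cell = E°(Sn²⁺/Sn) − E°(Li⁺/Li).
So E°(Sn²⁺/Sn) = E°cell + E°(Li⁺/Li) = +2.912 + (-3.05) = -0.14 V.

-0.14 V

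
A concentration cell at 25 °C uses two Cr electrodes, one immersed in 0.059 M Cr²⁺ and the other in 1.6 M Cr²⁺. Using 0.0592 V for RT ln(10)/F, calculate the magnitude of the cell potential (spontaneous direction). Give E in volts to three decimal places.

For a concentration cell E°cell = 0. The 1.6 M side is the cathode (reduction is favoured where [Cr²⁺] is higher).
With n = 2, E = −(0.0592/2) log([Cr²⁺]ₐₙ/[Cr²⁺]꜀ₐₜ) = −(0.0592/2) log(0.059/1.6) = −(0.0592/2)(-1.433) = +0.042 V.

+0.042 V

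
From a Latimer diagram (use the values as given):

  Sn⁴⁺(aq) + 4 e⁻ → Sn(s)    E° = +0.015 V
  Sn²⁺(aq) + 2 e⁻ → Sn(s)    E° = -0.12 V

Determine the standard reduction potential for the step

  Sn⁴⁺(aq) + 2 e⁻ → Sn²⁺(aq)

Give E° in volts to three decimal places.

Sequential free energies add, so n₃E°₃ = n₁E°₁ + n₂E°₂.
With n₃ = 4, and the known step contributing 2×(-0.12) V, the unknown satisfies 2·E° = 4×(+0.015) − 2×(-0.12) = +0.300.
E° = +0.300 / 2 = +0.150 V.

+0.150 V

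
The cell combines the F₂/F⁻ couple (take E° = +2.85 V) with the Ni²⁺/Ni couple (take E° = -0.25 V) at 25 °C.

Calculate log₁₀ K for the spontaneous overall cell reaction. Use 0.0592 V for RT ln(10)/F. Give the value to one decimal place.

Cathode: F₂/F⁻; anode: Ni²⁺/Ni. E°cell = +3.10 V, n = 2.
log K = nE°cell / 0.0592 = (2)(+3.10) / 0.0592 = 104.7.

104.7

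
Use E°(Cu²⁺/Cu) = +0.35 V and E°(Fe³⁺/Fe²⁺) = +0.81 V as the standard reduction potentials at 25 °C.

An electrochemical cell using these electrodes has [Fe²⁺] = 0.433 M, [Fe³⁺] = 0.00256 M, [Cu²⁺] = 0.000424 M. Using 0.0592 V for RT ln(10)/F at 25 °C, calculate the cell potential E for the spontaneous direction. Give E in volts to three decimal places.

Fe³⁺/Fe²⁺ is the cathode (higher E°), Cu²⁺/Cu the anode: E°cell = +0.81 − (+0.35) = +0.46 V, n = 2.
Overall: 2 Fe³⁺(aq) + Cu(s) → 2 Fe²⁺(aq) + Cu²⁺(aq)
Q = [Fe²⁺]^2·[Cu²⁺] / ([Fe³⁺]^2); log Q = 1.084.
E = E° − (0.0592/n) log Q = +0.46 − (0.0592/2)(1.084) = +0.428 V.

+0.428 V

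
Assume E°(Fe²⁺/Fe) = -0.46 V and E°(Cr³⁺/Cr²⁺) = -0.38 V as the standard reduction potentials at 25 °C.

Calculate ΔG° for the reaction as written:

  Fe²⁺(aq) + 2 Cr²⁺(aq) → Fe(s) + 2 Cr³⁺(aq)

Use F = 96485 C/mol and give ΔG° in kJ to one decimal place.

As written, Fe²⁺/Fe is reduced (cathode) and Cr³⁺/Cr²⁺ is oxidised (anode), so E°cell = (-0.46) − (-0.38) = -0.08 V.
Balancing electrons gives n = 2.
ΔG° = −nFE° = −(2)(96485)(-0.08) = 15,438 J = +15.4 kJ.

+15.4 kJ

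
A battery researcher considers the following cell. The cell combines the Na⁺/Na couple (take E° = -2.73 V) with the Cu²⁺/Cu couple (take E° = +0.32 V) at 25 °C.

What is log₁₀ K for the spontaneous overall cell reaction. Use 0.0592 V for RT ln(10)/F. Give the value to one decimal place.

103.0

Cathode: Cu²⁺/Cu; anode: Na⁺/Na. E°cell = +3.05 V, n = 2.
log K = nE°cell / 0.0592 = (2)(+3.05) / 0.0592 = 103.0.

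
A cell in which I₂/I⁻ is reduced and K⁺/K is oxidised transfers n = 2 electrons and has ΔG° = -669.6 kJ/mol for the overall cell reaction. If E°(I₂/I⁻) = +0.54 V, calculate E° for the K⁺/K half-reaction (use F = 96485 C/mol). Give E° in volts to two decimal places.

-2.93 V

E°cell = −ΔG°/(nF) = −(-669.6×10³)/((2)(96485)) = +3.470 V.
Since I₂/I⁻ is the cathode and K⁺/K the anode, E°cell = E°(I₂/I⁻) − E°(K⁺/K).
So E°(K⁺/K) = E°(I₂/I⁻) − E°cell = (+0.54) − (+3.470) = -2.93 V.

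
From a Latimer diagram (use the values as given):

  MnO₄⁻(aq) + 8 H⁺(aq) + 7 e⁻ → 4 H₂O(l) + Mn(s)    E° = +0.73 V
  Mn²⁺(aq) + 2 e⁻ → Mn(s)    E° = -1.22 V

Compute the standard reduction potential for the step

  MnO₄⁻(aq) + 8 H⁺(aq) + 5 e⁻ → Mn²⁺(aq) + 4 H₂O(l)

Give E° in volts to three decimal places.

Sequential free energies add, so n₃E°₃ = n₁E°₁ + n₂E°₂.
With n₃ = 7, and the known step contributing 2×(-1.22) V, the unknown satisfies 5·E° = 7×(+0.73) − 2×(-1.22) = +7.550.
E° = +7.550 / 5 = +1.510 V.

+1.510 V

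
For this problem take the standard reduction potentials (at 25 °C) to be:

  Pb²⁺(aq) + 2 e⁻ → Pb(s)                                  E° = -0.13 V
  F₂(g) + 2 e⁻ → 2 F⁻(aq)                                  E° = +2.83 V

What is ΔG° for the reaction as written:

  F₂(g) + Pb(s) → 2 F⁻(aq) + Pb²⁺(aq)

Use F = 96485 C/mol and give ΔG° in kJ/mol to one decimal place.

As written, F₂/F⁻ is reduced (cathode) and Pb²⁺/Pb is oxidised (anode), so E°cell = (+2.83) − (-0.13) = +2.96 V.
Balancing electrons gives n = 2.
ΔG° = −nFE° = −(2)(96485)(+2.96) = -571,191 J = -571.2 kJ/mol.

-571.2 kJ/mol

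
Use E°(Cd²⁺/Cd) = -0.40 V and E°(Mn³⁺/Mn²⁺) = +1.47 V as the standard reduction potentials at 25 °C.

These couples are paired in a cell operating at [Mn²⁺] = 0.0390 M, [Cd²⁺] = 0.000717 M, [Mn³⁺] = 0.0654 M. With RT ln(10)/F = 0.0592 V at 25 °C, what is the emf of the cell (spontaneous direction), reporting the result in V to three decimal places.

+1.976 V

Mn³⁺/Mn²⁺ is the cathode (higher E°), Cd²⁺/Cd the anode: E°cell = +1.47 − (-0.40) = +1.87 V, n = 2.
Overall: 2 Mn³⁺(aq) + Cd(s) → 2 Mn²⁺(aq) + Cd²⁺(aq)
Q = [Mn²⁺]^2·[Cd²⁺] / ([Mn³⁺]^2); log Q = -3.594.
E = E° − (0.0592/n) log Q = +1.87 − (0.0592/2)(-3.594) = +1.976 V.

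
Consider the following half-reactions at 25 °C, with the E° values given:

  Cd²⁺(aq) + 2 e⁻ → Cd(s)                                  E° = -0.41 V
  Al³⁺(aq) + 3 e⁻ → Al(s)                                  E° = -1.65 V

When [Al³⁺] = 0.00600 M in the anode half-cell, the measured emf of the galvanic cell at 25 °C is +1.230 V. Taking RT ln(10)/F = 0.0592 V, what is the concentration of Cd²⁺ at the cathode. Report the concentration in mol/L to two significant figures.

Cd²⁺/Cd is the cathode, Al³⁺/Al the anode: E°cell = +1.24 V, n = 6.
Overall reaction: 3 Cd²⁺(aq) + 2 Al(s) → 3 Cd(s) + 2 Al³⁺(aq); Q = [Al³⁺]^2/[Cd²⁺]^3.
From E = E° − (0.0592/n) log Q: log Q = (E° − E)·n/0.0592 = (+1.24 − (+1.230))·6/0.0592 = 1.0135.
So 3·log[Cd²⁺] = 2·log(0.006) − log Q = -4.4437 − (1.0135) = -5.4572; log[Cd²⁺] = -5.4572 / 3 = -1.8191; [Cd²⁺] = 10^(-1.8191) ≈ 0.015 M.

0.015 M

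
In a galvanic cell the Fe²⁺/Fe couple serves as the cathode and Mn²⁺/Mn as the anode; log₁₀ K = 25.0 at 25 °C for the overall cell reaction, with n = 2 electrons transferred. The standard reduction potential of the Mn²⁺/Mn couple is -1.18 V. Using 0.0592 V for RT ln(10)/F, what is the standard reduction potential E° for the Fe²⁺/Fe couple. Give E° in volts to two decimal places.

E°cell = (0.0592/n)·log K = (0.0592/2)(25.0) = +0.740 V.
Since Fe²⁺/Fe is the cathode and Mn²⁺/Mn the anode, E°cell = E°(Fe²⁺/Fe) − E°(Mn²⁺/Mn).
So E°(Fe²⁺/Fe) = E°cell + E°(Mn²⁺/Mn) = +0.740 + (-1.18) = -0.44 V.

-0.44 V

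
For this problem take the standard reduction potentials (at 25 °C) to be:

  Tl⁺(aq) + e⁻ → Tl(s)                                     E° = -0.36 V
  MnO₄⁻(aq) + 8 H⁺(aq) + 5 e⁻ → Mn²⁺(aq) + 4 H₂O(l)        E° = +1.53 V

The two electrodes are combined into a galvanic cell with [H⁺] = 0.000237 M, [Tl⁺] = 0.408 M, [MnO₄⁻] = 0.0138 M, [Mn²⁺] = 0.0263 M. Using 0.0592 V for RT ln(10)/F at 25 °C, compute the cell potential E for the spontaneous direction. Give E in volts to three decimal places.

MnO₄⁻/Mn²⁺ is the cathode (higher E°), Tl⁺/Tl the anode: E°cell = +1.53 − (-0.36) = +1.89 V, n = 5.
Overall: MnO₄⁻(aq) + 8 H⁺(aq) + 5 Tl(s) → Mn²⁺(aq) + 4 H₂O(l) + 5 Tl⁺(aq)
Q = [Mn²⁺]·[Tl⁺]^5 / ([MnO₄⁻]·[H⁺]^8); log Q = 27.335.
E = E° − (0.0592/n) log Q = +1.89 − (0.0592/5)(27.335) = +1.566 V.

+1.566 V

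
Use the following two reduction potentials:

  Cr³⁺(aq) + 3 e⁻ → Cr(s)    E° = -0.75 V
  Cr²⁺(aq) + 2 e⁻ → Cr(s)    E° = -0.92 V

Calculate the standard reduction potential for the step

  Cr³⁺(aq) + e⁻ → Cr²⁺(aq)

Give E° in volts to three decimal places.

-0.410 V

Sequential free energies add, so n₃E°₃ = n₁E°₁ + n₂E°₂.
With n₃ = 3, and the known step contributing 2×(-0.92) V, the unknown satisfies 1·E° = 3×(-0.75) − 2×(-0.92) = -0.410.
E° = -0.410 / 1 = -0.410 V.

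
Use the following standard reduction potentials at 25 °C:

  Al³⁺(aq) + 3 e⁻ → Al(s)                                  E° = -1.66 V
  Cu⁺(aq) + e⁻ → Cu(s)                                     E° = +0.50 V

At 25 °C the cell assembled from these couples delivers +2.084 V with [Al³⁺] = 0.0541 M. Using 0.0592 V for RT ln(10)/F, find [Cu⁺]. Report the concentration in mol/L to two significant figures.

Cu⁺/Cu is the cathode, Al³⁺/Al the anode: E°cell = +2.16 V, n = 3.
Overall reaction: 3 Cu⁺(aq) + Al(s) → 3 Cu(s) + Al³⁺(aq); Q = [Al³⁺]^1/[Cu⁺]^3.
From E = E° − (0.0592/n) log Q: log Q = (E° − E)·n/0.0592 = (+2.16 − (+2.084))·3/0.0592 = 3.8514.
So 3·log[Cu⁺] = 1·log(0.0541) − log Q = -1.2668 − (3.8514) = -5.1182; log[Cu⁺] = -5.1182 / 3 = -1.7061; [Cu⁺] = 10^(-1.7061) ≈ 0.020 M.

0.020 M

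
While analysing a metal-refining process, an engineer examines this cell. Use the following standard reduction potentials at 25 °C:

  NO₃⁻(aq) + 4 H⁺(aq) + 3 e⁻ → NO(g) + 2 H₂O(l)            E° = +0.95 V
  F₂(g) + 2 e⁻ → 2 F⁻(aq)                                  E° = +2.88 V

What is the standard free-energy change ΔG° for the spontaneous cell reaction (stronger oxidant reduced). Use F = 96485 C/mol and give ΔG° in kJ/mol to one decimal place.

-1117.3 kJ/mol

F₂/F⁻ (E° = +2.88 V) is the cathode; NO₃⁻/NO (E° = +0.95 V) is the anode, so E°cell = +1.93 V.
Balancing electrons gives n = 6 (lcm of 2 and 3).
ΔG° = −nFE° = −(6)(96485)(+1.93) = -1,117,296 J = -1117.3 kJ/mol.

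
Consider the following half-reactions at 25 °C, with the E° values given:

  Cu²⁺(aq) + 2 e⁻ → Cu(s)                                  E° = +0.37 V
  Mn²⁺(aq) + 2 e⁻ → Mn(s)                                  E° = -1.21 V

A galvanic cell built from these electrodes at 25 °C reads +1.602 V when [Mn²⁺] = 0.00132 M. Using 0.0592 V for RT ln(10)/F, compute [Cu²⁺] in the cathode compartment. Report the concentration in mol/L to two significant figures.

Cu²⁺/Cu is the cathode, Mn²⁺/Mn the anode: E°cell = +1.58 V, n = 2.
Overall reaction: Cu²⁺(aq) + Mn(s) → Cu(s) + Mn²⁺(aq); Q = [Mn²⁺]^1/[Cu²⁺]^1.
From E = E° − (0.0592/n) log Q: log Q = (E° − E)·n/0.0592 = (+1.58 − (+1.602))·2/0.0592 = -0.7432.
So 1·log[Cu²⁺] = 1·log(0.00132) − log Q = -2.8794 − (-0.7432) = -2.1362; [Cu²⁺] = 10^(-2.1362) ≈ 0.0073 M.

0.0073 M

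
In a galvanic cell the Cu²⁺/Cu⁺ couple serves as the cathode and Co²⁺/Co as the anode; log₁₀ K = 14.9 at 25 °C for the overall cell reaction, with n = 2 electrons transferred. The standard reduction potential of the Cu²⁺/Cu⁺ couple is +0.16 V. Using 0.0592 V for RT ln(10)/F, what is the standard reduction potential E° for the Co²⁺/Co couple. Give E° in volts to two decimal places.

-0.28 V

E°cell = (0.0592/n)·log K = (0.0592/2)(14.9) = +0.441 V.
Since Cu²⁺/Cu⁺ is the cathode and Co²⁺/Co the anode, E°cell = E°(Cu²⁺/Cu⁺) − E°(Co²⁺/Co).
So E°(Co²⁺/Co) = E°(Cu²⁺/Cu⁺) − E°cell = (+0.16) − (+0.441) = -0.28 V.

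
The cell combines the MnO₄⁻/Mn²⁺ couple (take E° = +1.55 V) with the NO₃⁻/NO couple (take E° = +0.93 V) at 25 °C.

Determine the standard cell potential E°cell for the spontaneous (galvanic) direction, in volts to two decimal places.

The MnO₄⁻/Mn²⁺ couple has the higher reduction potential, so it is the cathode; NO₃⁻/NO is oxidised at the anode.
E°cell = E°(cathode) − E°(anode) = (+1.55) − (+0.93) = +0.62 V.
Since E°cell > 0, the reaction is spontaneous under standard conditions.

+0.62 V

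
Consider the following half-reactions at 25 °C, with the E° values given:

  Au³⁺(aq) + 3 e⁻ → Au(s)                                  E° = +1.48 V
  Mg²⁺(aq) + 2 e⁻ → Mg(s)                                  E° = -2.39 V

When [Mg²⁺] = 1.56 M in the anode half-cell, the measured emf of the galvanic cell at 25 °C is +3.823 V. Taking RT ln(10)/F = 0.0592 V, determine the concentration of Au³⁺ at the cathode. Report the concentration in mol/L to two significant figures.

0.0081 M

Au³⁺/Au is the cathode, Mg²⁺/Mg the anode: E°cell = +3.87 V, n = 6.
Overall reaction: 2 Au³⁺(aq) + 3 Mg(s) → 2 Au(s) + 3 Mg²⁺(aq); Q = [Mg²⁺]^3/[Au³⁺]^2.
From E = E° − (0.0592/n) log Q: log Q = (E° − E)·n/0.0592 = (+3.87 − (+3.823))·6/0.0592 = 4.7635.
So 2·log[Au³⁺] = 3·log(1.56) − log Q = 0.5794 − (4.7635) = -4.1841; log[Au³⁺] = -4.1841 / 2 = -2.0920; [Au³⁺] = 10^(-2.0920) ≈ 0.0081 M.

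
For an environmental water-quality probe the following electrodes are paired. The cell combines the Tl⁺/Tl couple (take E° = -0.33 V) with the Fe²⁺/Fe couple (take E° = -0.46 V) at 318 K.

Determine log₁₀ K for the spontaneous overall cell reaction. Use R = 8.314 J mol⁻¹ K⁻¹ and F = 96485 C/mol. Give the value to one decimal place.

4.1

Cathode: Tl⁺/Tl; anode: Fe²⁺/Fe. E°cell = (-0.33) − (-0.46) = +0.13 V, with n = 2.
ΔG° = −nFE° = −RT ln K, so ln K = nFE°/(RT) = (2)(96485)(+0.13) / ((8.314)(318)) = 9.488.
log₁₀ K = 9.488 / ln 10 = 4.1.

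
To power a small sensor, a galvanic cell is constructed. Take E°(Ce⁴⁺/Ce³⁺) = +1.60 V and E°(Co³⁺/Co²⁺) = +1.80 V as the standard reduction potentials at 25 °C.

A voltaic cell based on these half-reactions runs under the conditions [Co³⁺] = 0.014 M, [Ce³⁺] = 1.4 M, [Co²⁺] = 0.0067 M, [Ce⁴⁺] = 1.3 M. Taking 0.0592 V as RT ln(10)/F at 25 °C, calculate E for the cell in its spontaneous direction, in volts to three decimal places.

+0.221 V

Co³⁺/Co²⁺ is the cathode (higher E°), Ce⁴⁺/Ce³⁺ the anode: E°cell = +1.80 − (+1.60) = +0.20 V, n = 1.
Overall: Co³⁺(aq) + Ce³⁺(aq) → Co²⁺(aq) + Ce⁴⁺(aq)
Q = [Co²⁺]·[Ce⁴⁺] / ([Co³⁺]·[Ce³⁺]); log Q = -0.352.
E = E° − (0.0592/n) log Q = +0.20 − (0.0592/1)(-0.352) = +0.221 V.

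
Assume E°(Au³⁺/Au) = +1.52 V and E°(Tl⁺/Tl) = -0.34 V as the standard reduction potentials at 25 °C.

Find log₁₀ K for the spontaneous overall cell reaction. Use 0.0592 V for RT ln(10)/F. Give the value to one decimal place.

94.3

Cathode: Au³⁺/Au; anode: Tl⁺/Tl. E°cell = +1.86 V, n = 3.
log K = nE°cell / 0.0592 = (3)(+1.86) / 0.0592 = 94.3.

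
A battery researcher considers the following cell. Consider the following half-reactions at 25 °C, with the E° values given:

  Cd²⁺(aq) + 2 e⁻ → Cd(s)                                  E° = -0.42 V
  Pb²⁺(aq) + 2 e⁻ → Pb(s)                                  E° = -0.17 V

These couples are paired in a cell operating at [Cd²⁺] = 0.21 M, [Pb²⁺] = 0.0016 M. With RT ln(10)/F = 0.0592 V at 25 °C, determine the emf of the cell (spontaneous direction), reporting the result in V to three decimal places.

+0.187 V

Pb²⁺/Pb is the cathode (higher E°), Cd²⁺/Cd the anode: E°cell = -0.17 − (-0.42) = +0.25 V, n = 2.
Overall: Pb²⁺(aq) + Cd(s) → Pb(s) + Cd²⁺(aq)
Q = [Cd²⁺] / ([Pb²⁺]); log Q = 2.118.
E = E° − (0.0592/n) log Q = +0.25 − (0.0592/2)(2.118) = +0.187 V.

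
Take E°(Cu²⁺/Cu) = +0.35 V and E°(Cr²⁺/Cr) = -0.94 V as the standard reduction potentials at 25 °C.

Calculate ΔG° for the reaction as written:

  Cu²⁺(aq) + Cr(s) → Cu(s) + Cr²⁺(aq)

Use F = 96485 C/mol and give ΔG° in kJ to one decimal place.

As written, Cu²⁺/Cu is reduced (cathode) and Cr²⁺/Cr is oxidised (anode), so E°cell = (+0.35) − (-0.94) = +1.29 V.
Balancing electrons gives n = 2.
ΔG° = −nFE° = −(2)(96485)(+1.29) = -248,931 J = -248.9 kJ.

-248.9 kJ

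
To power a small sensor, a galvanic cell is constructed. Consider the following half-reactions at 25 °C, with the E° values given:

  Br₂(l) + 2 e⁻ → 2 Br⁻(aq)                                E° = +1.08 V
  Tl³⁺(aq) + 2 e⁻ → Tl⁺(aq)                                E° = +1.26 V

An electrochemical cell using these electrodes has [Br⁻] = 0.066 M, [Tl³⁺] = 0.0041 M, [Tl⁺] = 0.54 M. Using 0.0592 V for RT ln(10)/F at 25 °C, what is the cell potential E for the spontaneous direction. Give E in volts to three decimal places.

Tl³⁺/Tl⁺ is the cathode (higher E°), Br₂/Br⁻ the anode: E°cell = +1.26 − (+1.08) = +0.18 V, n = 2.
Overall: Tl³⁺(aq) + 2 Br⁻(aq) → Tl⁺(aq) + Br₂(l)
Q = [Tl⁺] / ([Tl³⁺]·[Br⁻]^2); log Q = 4.481.
E = E° − (0.0592/n) log Q = +0.18 − (0.0592/2)(4.481) = +0.047 V.

+0.047 V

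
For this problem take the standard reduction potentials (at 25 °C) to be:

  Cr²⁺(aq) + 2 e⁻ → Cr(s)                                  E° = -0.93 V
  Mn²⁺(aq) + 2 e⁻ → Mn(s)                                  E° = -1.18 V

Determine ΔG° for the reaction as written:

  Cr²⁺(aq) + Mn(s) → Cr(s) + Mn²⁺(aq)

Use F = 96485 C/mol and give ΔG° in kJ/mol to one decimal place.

-48.2 kJ/mol

As written, Cr²⁺/Cr is reduced (cathode) and Mn²⁺/Mn is oxidised (anode), so E°cell = (-0.93) − (-1.18) = +0.25 V.
Balancing electrons gives n = 2.
ΔG° = −nFE° = −(2)(96485)(+0.25) = -48,242 J = -48.2 kJ/mol.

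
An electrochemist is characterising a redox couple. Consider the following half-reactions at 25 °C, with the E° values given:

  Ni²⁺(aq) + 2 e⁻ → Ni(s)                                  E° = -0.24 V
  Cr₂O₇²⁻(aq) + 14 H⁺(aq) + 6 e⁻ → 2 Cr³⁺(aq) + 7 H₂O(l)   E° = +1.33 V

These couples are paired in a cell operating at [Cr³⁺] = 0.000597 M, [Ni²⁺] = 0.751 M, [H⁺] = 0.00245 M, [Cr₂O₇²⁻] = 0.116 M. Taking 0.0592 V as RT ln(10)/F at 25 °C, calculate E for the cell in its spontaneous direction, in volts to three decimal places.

+1.267 V

Cr₂O₇²⁻/Cr³⁺ is the cathode (higher E°), Ni²⁺/Ni the anode: E°cell = +1.33 − (-0.24) = +1.57 V, n = 6.
Overall: Cr₂O₇²⁻(aq) + 14 H⁺(aq) + 3 Ni(s) → 2 Cr³⁺(aq) + 7 H₂O(l) + 3 Ni²⁺(aq)
Q = [Cr³⁺]^2·[Ni²⁺]^3 / ([Cr₂O₇²⁻]·[H⁺]^14); log Q = 30.666.
E = E° − (0.0592/n) log Q = +1.57 − (0.0592/6)(30.666) = +1.267 V.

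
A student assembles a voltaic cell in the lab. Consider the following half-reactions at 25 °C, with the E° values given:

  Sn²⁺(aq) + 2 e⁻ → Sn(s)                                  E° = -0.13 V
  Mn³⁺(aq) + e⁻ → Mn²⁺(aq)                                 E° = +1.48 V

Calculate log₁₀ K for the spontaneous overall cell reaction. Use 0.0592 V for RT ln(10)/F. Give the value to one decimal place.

54.4

Cathode: Mn³⁺/Mn²⁺; anode: Sn²⁺/Sn. E°cell = +1.61 V, n = 2.
log K = nE°cell / 0.0592 = (2)(+1.61) / 0.0592 = 54.4.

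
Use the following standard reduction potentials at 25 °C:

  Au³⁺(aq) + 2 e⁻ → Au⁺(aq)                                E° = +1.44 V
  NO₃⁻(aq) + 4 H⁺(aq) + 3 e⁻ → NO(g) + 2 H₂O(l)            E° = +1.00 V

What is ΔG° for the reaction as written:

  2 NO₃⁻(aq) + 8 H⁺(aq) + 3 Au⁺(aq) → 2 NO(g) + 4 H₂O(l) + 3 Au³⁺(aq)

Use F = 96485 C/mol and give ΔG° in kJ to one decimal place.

+254.7 kJ

As written, NO₃⁻/NO is reduced (cathode) and Au³⁺/Au⁺ is oxidised (anode), so E°cell = (+1.00) − (+1.44) = -0.44 V.
Balancing electrons gives n = 6.
ΔG° = −nFE° = −(6)(96485)(-0.44) = 254,720 J = +254.7 kJ.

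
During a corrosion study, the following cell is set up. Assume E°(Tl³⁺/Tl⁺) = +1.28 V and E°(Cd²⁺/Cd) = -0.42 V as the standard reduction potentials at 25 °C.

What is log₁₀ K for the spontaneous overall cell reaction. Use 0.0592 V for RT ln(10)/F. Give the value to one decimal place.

57.4

Cathode: Tl³⁺/Tl⁺; anode: Cd²⁺/Cd. E°cell = +1.70 V, n = 2.
log K = nE°cell / 0.0592 = (2)(+1.70) / 0.0592 = 57.4.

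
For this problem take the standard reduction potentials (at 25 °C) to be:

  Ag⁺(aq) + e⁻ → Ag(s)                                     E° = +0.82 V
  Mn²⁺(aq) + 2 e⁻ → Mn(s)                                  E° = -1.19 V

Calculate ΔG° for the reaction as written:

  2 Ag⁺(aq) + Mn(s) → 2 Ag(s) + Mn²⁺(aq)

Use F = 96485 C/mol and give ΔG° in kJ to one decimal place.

-387.9 kJ

As written, Ag⁺/Ag is reduced (cathode) and Mn²⁺/Mn is oxidised (anode), so E°cell = (+0.82) − (-1.19) = +2.01 V.
Balancing electrons gives n = 2.
ΔG° = −nFE° = −(2)(96485)(+2.01) = -387,870 J = -387.9 kJ.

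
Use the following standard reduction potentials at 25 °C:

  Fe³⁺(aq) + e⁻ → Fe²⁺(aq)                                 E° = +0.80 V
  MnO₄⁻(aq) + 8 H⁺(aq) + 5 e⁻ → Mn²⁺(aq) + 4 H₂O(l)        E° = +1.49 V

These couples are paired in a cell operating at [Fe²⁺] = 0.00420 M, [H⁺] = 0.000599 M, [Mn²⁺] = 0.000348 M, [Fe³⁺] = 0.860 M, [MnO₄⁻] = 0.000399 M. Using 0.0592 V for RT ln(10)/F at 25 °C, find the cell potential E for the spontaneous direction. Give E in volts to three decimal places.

+0.249 V

MnO₄⁻/Mn²⁺ is the cathode (higher E°), Fe³⁺/Fe²⁺ the anode: E°cell = +1.49 − (+0.80) = +0.69 V, n = 5.
Overall: MnO₄⁻(aq) + 8 H⁺(aq) + 5 Fe²⁺(aq) → Mn²⁺(aq) + 4 H₂O(l) + 5 Fe³⁺(aq)
Q = [Mn²⁺]·[Fe³⁺]^5 / ([MnO₄⁻]·[H⁺]^8·[Fe²⁺]^5); log Q = 37.277.
E = E° − (0.0592/n) log Q = +0.69 − (0.0592/5)(37.277) = +0.249 V.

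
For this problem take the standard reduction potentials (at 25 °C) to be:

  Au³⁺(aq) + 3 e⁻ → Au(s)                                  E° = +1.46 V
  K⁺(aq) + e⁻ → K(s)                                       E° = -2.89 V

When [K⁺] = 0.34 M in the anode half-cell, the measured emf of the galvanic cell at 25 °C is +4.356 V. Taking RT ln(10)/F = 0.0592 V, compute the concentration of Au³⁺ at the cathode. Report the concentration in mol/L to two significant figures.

Au³⁺/Au is the cathode, K⁺/K the anode: E°cell = +4.35 V, n = 3.
Overall reaction: Au³⁺(aq) + 3 K(s) → Au(s) + 3 K⁺(aq); Q = [K⁺]^3/[Au³⁺]^1.
From E = E° − (0.0592/n) log Q: log Q = (E° − E)·n/0.0592 = (+4.35 − (+4.356))·3/0.0592 = -0.3041.
So 1·log[Au³⁺] = 3·log(0.34) − log Q = -1.4056 − (-0.3041) = -1.1015; [Au³⁺] = 10^(-1.1015) ≈ 0.079 M.

0.079 M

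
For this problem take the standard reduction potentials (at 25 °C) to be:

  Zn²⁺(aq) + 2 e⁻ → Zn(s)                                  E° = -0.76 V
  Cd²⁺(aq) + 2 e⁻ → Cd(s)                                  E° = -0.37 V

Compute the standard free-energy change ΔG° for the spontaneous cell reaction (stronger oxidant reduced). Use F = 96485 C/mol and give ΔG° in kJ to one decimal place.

Cd²⁺/Cd (E° = -0.37 V) is the cathode; Zn²⁺/Zn (E° = -0.76 V) is the anode, so E°cell = +0.39 V.
Balancing electrons gives n = 2 (lcm of 2 and 2).
ΔG° = −nFE° = −(2)(96485)(+0.39) = -75,258 J = -75.3 kJ.

-75.3 kJ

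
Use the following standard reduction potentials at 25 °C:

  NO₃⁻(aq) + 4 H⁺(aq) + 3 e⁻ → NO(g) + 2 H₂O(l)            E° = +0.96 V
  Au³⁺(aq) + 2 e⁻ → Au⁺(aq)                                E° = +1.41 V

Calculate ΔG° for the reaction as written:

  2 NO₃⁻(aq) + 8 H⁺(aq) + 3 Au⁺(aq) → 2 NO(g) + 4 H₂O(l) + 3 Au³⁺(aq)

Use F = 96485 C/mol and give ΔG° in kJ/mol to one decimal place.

+260.5 kJ/mol

As written, NO₃⁻/NO is reduced (cathode) and Au³⁺/Au⁺ is oxidised (anode), so E°cell = (+0.96) − (+1.41) = -0.45 V.
Balancing electrons gives n = 6.
ΔG° = −nFE° = −(6)(96485)(-0.45) = 260,510 J = +260.5 kJ/mol.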